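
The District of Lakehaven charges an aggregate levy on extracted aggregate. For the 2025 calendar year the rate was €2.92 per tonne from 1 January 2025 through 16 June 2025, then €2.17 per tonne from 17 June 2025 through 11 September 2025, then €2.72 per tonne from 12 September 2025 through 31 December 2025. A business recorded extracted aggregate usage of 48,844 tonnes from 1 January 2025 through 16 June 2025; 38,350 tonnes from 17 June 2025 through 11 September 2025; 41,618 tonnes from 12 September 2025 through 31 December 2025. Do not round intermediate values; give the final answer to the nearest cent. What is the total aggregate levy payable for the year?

€339044.94

1 January – 16 June 2025: 48,844 tonnes at €2.92/tonne → €142624.48
17 June – 11 September 2025: 38,350 tonnes at €2.17/tonne → €83219.50
12 September – 31 December 2025: 41,618 tonnes at €2.72/tonne → €113200.96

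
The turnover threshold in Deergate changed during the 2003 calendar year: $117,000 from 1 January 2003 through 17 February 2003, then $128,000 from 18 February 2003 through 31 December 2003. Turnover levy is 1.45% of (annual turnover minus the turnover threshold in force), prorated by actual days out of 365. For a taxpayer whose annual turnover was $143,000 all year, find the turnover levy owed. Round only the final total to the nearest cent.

1 January – 17 February 2003: 48 days, exemption $117,000 → ($143,000 − $117,000) × 1.45% × 48/365 = $49.5781
18 February – 31 December 2003: 317 days, exemption $128,000 → ($143,000 − $128,000) × 1.45% × 317/365 = $188.8973
Total = $238.4753

$238.48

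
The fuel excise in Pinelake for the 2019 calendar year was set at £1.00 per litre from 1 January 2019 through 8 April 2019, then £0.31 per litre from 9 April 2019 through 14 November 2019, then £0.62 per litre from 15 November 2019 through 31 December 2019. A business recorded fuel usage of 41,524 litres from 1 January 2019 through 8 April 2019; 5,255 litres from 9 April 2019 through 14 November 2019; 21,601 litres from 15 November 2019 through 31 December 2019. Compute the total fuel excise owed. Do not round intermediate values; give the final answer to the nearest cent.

£56,545.67

1 January – 8 April 2019: 41,524 litres at £1.00/litre → £41,524.00
9 April – 14 November 2019: 5,255 litres at £0.31/litre → £1,629.05
15 November – 31 December 2019: 21,601 litres at £0.62/litre → £13,392.62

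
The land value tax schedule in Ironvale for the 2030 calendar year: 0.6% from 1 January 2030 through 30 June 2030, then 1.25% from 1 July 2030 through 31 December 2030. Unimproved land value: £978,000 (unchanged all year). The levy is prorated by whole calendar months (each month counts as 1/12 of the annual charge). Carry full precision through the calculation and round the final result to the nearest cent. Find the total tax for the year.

£9,046.50

1 January – 30 June 2030: 6 months at 0.6% → £978,000 × 0.6% × 6/12 = £2,934.0000
1 July – 31 December 2030: 6 months at 1.25% → £978,000 × 1.25% × 6/12 = £6,112.5000
Total = £9,046.5000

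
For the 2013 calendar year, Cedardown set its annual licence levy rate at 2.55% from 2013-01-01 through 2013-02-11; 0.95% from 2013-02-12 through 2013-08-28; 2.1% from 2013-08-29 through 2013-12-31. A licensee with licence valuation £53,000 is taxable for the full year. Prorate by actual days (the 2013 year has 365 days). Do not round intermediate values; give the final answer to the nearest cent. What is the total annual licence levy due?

2013-01-01 to 2013-02-11: 42 days at 2.55% → £53,000 × 2.55% × 42/365 = £155.5151
2013-02-12 to 2013-08-28: 198 days at 0.95% → £53,000 × 0.95% × 198/365 = £273.1315
2013-08-29 to 2013-12-31: 125 days at 2.1% → £53,000 × 2.1% × 125/365 = £381.1644
Total = £809.8110

£809.81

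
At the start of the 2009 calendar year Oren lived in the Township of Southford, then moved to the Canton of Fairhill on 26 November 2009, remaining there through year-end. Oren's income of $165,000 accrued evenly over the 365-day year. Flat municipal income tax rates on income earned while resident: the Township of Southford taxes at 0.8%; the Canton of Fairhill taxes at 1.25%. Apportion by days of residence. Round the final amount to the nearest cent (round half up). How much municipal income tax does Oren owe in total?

$1,393.23

The Township of Southford, 1 January – 25 November 2009: 329 days → $165,000 × 0.8% × 329/365 = $1,189.8082
The Canton of Fairhill, 26 November – 31 December 2009: 36 days → $165,000 × 1.25% × 36/365 = $203.4247
Total = $1,393.2329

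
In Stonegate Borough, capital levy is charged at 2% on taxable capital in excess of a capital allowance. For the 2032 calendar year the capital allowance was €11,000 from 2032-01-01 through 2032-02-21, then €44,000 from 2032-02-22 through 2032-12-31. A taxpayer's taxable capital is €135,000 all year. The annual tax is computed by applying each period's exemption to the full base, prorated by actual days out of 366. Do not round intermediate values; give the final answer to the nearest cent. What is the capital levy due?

2032-01-01 to 2032-02-21: 52 days, exemption €11,000 → (€135,000 − €11,000) × 2% × 52/366 = €352.3497
2032-02-22 to 2032-12-31: 314 days, exemption €44,000 → (€135,000 − €44,000) × 2% × 314/366 = €1,561.4208
Total = €1,913.7705

€1,913.77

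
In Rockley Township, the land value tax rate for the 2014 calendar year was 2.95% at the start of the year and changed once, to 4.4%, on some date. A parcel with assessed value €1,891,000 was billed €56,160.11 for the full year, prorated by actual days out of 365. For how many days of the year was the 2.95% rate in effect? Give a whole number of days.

Let d = days at the first rate; then 365 − d days at the second rate.
€1,891,000 × [2.95%·d + 4.4%·(365−d)] / 365 = €56,160.11
Solving gives d = 360, so the new rate took effect on December 27, 2014.

360 days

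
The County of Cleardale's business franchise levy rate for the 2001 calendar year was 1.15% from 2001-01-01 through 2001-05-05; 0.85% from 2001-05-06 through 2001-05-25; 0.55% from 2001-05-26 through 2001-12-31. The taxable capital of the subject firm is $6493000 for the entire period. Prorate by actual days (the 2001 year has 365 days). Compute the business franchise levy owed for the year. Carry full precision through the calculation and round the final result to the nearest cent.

$50120.62

2001-01-01 to 2001-05-05: 125 days at 1.15% → $6493000 × 1.15% × 125/365 = $25571.7466
2001-05-06 to 2001-05-25: 20 days at 0.85% → $6493000 × 0.85% × 20/365 = $3024.1370
2001-05-26 to 2001-12-31: 220 days at 0.55% → $6493000 × 0.55% × 220/365 = $21524.7397
Total = $50120.6233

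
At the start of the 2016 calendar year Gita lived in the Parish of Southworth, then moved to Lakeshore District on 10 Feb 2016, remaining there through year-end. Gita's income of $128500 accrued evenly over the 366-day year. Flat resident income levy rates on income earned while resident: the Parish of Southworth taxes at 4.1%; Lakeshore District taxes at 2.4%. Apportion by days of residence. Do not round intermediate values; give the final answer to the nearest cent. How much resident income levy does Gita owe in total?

$3322.74

The Parish of Southworth, 1 Jan – 9 Feb 2016: 40 days → $128500 × 4.1% × 40/366 = $575.7923
Lakeshore District, 10 Feb – 31 Dec 2016: 326 days → $128500 × 2.4% × 326/366 = $2746.9508
Total = $3322.7432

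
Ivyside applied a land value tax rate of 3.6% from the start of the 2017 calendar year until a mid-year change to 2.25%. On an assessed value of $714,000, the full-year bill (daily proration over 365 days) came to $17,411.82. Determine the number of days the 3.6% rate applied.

Let d = days at the first rate; then 365 − d days at the second rate.
$714,000 × [3.6%·d + 2.25%·(365−d)] / 365 = $17,411.82
Solving gives d = 51, so the new rate took effect on 21 Feb 2017.

51 days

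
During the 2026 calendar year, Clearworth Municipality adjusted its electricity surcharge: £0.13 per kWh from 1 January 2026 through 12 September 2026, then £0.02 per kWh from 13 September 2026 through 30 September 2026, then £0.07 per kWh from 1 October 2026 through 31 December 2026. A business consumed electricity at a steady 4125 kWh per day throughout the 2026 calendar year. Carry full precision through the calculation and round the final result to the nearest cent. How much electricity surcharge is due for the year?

£164,793.75

1 January – 12 September 2026: 255 days × 4125 kWh/day = 1,051,875 kWh at £0.13/kWh → £136,743.75
13 September – 30 September 2026: 18 days × 4125 kWh/day = 74,250 kWh at £0.02/kWh → £1,485.00
1 October – 31 December 2026: 92 days × 4125 kWh/day = 379,500 kWh at £0.07/kWh → £26,565.00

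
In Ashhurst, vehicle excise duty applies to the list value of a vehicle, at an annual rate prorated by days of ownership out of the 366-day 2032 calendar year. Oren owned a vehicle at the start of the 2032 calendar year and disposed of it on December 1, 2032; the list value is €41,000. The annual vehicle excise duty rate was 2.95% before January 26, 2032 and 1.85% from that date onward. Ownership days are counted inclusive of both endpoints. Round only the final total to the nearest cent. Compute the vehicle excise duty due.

January 1 – January 25, 2032: 25 days at 2.95% → €41,000 × 2.95% × 25/366 = €82.6161
January 26 – December 1, 2032: 311 days at 1.85% → €41,000 × 1.85% × 311/366 = €644.5178
Total = €727.1339

€727.13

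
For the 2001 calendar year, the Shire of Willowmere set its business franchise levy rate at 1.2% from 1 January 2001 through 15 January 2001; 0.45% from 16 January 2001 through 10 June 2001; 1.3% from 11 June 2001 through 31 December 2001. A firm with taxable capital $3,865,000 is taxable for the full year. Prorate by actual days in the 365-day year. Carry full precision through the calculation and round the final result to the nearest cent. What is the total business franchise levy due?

$36,945.16

1 January – 15 January 2001: 15 days at 1.2% → $3,865,000 × 1.2% × 15/365 = $1,906.0274
16 January – 10 June 2001: 146 days at 0.45% → $3,865,000 × 0.45% × 146/365 = $6,957.0000
11 June – 31 December 2001: 204 days at 1.3% → $3,865,000 × 1.3% × 204/365 = $28,082.1370
Total = $36,945.1644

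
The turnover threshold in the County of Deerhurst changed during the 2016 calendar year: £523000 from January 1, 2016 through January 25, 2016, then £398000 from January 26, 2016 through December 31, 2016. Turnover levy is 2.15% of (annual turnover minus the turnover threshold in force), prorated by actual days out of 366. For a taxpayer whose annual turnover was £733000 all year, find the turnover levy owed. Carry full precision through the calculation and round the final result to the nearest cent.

January 1 – January 25, 2016: 25 days, exemption £523000 → (£733000 − £523000) × 2.15% × 25/366 = £308.4016
January 26 – December 31, 2016: 341 days, exemption £398000 → (£733000 − £398000) × 2.15% × 341/366 = £6710.5260
Total = £7018.9276

£7018.93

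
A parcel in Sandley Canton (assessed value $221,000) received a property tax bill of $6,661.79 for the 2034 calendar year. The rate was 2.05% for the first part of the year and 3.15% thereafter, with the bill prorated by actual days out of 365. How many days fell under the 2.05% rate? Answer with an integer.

45 days

Let d = days at the first rate; then 365 − d days at the second rate.
$221,000 × [2.05%·d + 3.15%·(365−d)] / 365 = $6,661.79
Solving gives d = 45, so the new rate took effect on 15 Feb 2034.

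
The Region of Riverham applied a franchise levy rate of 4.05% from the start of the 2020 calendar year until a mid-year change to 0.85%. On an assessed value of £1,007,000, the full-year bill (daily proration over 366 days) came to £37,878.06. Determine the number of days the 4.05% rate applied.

Let d = days at the first rate; then 366 − d days at the second rate.
£1,007,000 × [4.05%·d + 0.85%·(366−d)] / 366 = £37,878.06
Solving gives d = 333, so the new rate took effect on 29 November 2020.

333 days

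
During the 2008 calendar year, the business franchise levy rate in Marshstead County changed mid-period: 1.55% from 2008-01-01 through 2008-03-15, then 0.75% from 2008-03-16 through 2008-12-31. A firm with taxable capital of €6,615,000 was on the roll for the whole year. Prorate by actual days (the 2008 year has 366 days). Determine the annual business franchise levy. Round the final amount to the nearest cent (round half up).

€60,456.76

2008-01-01 to 2008-03-15: 75 days at 1.55% → €6,615,000 × 1.55% × 75/366 = €21,010.7582
2008-03-16 to 2008-12-31: 291 days at 0.75% → €6,615,000 × 0.75% × 291/366 = €39,446.0041
Total = €60,456.7623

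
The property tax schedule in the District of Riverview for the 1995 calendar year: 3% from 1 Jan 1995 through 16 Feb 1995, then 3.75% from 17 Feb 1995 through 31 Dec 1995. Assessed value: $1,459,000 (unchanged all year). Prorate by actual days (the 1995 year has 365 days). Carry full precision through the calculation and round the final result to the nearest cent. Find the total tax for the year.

$53,303.47

1 Jan – 16 Feb 1995: 47 days at 3% → $1,459,000 × 3% × 47/365 = $5,636.1370
17 Feb – 31 Dec 1995: 318 days at 3.75% → $1,459,000 × 3.75% × 318/365 = $47,667.3288
Total = $53,303.4658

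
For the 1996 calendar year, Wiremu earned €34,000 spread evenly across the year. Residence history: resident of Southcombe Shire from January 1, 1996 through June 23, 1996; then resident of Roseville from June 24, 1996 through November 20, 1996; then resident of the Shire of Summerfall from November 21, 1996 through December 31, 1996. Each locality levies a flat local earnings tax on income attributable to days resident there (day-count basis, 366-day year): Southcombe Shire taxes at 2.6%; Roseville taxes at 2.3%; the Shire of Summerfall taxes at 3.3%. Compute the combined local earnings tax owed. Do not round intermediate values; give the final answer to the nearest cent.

€868.86

Southcombe Shire, January 1 – June 23, 1996: 175 days → €34,000 × 2.6% × 175/366 = €422.6776
Roseville, June 24 – November 20, 1996: 150 days → €34,000 × 2.3% × 150/366 = €320.4918
The Shire of Summerfall, November 21 – December 31, 1996: 41 days → €34,000 × 3.3% × 41/366 = €125.6885
Total = €868.8579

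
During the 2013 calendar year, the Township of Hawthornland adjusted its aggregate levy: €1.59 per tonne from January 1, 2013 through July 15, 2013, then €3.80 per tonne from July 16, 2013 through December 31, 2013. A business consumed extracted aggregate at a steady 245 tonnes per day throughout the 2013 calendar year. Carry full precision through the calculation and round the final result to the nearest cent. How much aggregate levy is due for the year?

€233690.80

January 1 – July 15, 2013: 196 days × 245 tonnes/day = 48,020 tonnes at €1.59/tonne → €76351.80
July 16 – December 31, 2013: 169 days × 245 tonnes/day = 41,405 tonnes at €3.80/tonne → €157339.00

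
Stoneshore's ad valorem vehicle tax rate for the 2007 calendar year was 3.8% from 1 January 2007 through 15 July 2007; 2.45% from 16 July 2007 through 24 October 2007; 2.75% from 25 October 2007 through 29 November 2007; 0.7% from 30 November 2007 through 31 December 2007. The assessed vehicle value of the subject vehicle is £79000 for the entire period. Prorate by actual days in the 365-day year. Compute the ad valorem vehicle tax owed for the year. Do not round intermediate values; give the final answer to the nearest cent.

1 January – 15 July 2007: 196 days at 3.8% → £79000 × 3.8% × 196/365 = £1612.0329
16 July – 24 October 2007: 101 days at 2.45% → £79000 × 2.45% × 101/365 = £535.5767
25 October – 29 November 2007: 36 days at 2.75% → £79000 × 2.75% × 36/365 = £214.2740
30 November – 31 December 2007: 32 days at 0.7% → £79000 × 0.7% × 32/365 = £48.4822
Total = £2410.3658

£2410.37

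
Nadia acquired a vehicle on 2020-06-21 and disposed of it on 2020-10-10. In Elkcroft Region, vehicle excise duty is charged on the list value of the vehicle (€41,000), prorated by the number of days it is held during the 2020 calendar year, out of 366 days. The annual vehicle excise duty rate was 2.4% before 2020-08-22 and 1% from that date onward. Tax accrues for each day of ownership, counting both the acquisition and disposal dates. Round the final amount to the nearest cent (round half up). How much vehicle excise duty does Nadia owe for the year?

€222.70

2020-06-21 to 2020-08-21: 62 days at 2.4% → €41,000 × 2.4% × 62/366 = €166.6885
2020-08-22 to 2020-10-10: 50 days at 1% → €41,000 × 1% × 50/366 = €56.0109
Total = €222.6995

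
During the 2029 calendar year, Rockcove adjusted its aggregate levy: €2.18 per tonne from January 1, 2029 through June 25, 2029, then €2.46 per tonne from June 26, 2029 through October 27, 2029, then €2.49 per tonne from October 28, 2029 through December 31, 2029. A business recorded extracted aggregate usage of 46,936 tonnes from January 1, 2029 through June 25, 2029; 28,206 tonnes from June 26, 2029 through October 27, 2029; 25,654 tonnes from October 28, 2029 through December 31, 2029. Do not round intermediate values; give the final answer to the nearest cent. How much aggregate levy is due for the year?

January 1 – June 25, 2029: 46,936 tonnes at €2.18/tonne → €102,320.48
June 26 – October 27, 2029: 28,206 tonnes at €2.46/tonne → €69,386.76
October 28 – December 31, 2029: 25,654 tonnes at €2.49/tonne → €63,878.46

€235,585.70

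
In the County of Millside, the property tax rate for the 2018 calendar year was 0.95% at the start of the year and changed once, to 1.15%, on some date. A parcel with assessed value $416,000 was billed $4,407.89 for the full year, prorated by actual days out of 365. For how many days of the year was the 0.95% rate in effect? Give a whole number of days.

Let d = days at the first rate; then 365 − d days at the second rate.
$416,000 × [0.95%·d + 1.15%·(365−d)] / 365 = $4,407.89
Solving gives d = 165, so the new rate took effect on 15 Jun 2018.

165 days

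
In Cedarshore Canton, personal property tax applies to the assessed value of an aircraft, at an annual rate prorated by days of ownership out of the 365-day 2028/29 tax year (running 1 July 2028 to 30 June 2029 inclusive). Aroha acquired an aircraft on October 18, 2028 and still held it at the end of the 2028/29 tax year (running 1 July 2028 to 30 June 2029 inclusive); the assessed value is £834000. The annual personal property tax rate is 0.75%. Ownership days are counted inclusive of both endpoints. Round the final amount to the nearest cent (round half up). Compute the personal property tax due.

£4387.07

Days held (October 18, 2028 – June 30, 2029): 256 out of 365
Tax = £834000 × 0.75% × 256/365 = £4387.0685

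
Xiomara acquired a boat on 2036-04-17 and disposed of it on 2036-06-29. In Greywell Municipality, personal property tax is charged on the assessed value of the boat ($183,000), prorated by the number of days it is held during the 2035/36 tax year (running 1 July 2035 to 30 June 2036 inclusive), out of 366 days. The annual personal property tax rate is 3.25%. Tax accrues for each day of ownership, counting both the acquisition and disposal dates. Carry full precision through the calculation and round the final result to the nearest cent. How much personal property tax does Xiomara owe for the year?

$1,202.50

Days held (2036-04-17 to 2036-06-29): 74 out of 366
Tax = $183,000 × 3.25% × 74/366 = $1,202.5000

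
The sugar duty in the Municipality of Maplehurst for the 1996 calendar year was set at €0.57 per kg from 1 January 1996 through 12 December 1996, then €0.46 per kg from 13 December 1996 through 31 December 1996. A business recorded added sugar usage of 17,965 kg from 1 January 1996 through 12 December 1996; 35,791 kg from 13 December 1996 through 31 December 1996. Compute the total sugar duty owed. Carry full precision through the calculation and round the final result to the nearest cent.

1 January – 12 December 1996: 17,965 kg at €0.57/kg → €10240.05
13 December – 31 December 1996: 35,791 kg at €0.46/kg → €16463.86

€26703.91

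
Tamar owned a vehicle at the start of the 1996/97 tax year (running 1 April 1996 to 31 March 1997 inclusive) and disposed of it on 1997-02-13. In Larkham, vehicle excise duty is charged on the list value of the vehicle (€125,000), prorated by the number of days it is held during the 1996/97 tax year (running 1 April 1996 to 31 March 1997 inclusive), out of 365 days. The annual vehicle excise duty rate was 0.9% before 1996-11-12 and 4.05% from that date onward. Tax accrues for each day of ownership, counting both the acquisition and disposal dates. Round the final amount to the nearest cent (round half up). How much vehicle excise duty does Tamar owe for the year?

1996-04-01 to 1996-11-11: 225 days at 0.9% → €125,000 × 0.9% × 225/365 = €693.4932
1996-11-12 to 1997-02-13: 94 days at 4.05% → €125,000 × 4.05% × 94/365 = €1,303.7671
Total = €1,997.2603

€1,997.26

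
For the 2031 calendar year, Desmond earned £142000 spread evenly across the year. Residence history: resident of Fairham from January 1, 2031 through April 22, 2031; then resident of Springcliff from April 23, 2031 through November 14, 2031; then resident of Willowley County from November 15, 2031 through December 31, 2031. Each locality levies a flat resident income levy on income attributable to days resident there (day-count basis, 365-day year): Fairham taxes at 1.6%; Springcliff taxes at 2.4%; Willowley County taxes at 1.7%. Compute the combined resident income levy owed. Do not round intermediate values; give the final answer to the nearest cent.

Fairham, January 1 – April 22, 2031: 112 days → £142000 × 1.6% × 112/365 = £697.1616
Springcliff, April 23 – November 14, 2031: 206 days → £142000 × 2.4% × 206/365 = £1923.4192
Willowley County, November 15 – December 31, 2031: 47 days → £142000 × 1.7% × 47/365 = £310.8438
Total = £2931.4247

£2931.42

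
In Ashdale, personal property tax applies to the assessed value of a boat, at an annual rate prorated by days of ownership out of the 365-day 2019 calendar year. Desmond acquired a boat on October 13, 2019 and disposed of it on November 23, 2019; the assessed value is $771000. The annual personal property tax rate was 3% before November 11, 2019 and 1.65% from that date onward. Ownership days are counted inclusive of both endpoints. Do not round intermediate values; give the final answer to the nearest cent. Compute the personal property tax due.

$2290.82

October 13 – November 10, 2019: 29 days at 3% → $771000 × 3% × 29/365 = $1837.7260
November 11 – November 23, 2019: 13 days at 1.65% → $771000 × 1.65% × 13/365 = $453.0945
Total = $2290.8205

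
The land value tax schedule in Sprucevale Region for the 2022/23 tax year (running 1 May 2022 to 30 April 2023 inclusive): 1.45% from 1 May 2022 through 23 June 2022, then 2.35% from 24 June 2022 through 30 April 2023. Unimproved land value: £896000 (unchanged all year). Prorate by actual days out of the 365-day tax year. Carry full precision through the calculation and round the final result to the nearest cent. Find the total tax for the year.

£19862.97

1 May – 23 June 2022: 54 days at 1.45% → £896000 × 1.45% × 54/365 = £1922.1041
24 June 2022 – 30 April 2023: 311 days at 2.35% → £896000 × 2.35% × 311/365 = £17940.8658
Total = £19862.9699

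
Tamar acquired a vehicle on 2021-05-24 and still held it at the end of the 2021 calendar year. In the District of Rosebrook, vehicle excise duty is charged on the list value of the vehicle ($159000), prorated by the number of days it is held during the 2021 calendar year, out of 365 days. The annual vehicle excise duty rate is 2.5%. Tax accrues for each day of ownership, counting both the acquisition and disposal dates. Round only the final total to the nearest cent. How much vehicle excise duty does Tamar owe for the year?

Days held (2021-05-24 to 2021-12-31): 222 out of 365
Tax = $159000 × 2.5% × 222/365 = $2417.6712

$2417.67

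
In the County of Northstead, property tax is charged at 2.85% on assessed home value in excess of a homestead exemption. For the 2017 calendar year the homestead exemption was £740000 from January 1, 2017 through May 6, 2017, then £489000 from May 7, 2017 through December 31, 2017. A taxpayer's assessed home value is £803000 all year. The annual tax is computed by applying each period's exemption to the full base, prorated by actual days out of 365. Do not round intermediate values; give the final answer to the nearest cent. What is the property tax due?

£6479.57

January 1 – May 6, 2017: 126 days, exemption £740000 → (£803000 − £740000) × 2.85% × 126/365 = £619.8164
May 7 – December 31, 2017: 239 days, exemption £489000 → (£803000 − £489000) × 2.85% × 239/365 = £5859.7562
Total = £6479.5726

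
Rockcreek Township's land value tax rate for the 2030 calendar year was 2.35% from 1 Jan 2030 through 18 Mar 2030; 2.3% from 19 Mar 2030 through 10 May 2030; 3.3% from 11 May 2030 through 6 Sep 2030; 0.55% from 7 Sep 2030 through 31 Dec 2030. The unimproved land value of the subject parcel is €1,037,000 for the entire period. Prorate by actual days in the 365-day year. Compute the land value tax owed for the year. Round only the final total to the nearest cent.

€21,573.86

1 Jan – 18 Mar 2030: 77 days at 2.35% → €1,037,000 × 2.35% × 77/365 = €5,140.9630
19 Mar – 10 May 2030: 53 days at 2.3% → €1,037,000 × 2.3% × 53/365 = €3,463.2959
11 May – 6 Sep 2030: 119 days at 3.3% → €1,037,000 × 3.3% × 119/365 = €11,156.9836
7 Sep – 31 Dec 2030: 116 days at 0.55% → €1,037,000 × 0.55% × 116/365 = €1,812.6192
Total = €21,573.8616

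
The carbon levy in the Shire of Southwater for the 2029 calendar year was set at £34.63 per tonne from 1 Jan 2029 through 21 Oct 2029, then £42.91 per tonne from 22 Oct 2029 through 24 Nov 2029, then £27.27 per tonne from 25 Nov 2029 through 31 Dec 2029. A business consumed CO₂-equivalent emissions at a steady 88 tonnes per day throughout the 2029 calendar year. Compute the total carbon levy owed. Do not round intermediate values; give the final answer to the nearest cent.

1 Jan – 21 Oct 2029: 294 days × 88 tonnes/day = 25,872 tonnes at £34.63/tonne → £895947.36
22 Oct – 24 Nov 2029: 34 days × 88 tonnes/day = 2,992 tonnes at £42.91/tonne → £128386.72
25 Nov – 31 Dec 2029: 37 days × 88 tonnes/day = 3,256 tonnes at £27.27/tonne → £88791.12

£1113125.20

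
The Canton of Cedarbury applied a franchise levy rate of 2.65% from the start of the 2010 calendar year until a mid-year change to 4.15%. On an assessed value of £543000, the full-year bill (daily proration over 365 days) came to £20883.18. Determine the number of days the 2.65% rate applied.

74 days

Let d = days at the first rate; then 365 − d days at the second rate.
£543000 × [2.65%·d + 4.15%·(365−d)] / 365 = £20883.18
Solving gives d = 74, so the new rate took effect on 16 Mar 2010.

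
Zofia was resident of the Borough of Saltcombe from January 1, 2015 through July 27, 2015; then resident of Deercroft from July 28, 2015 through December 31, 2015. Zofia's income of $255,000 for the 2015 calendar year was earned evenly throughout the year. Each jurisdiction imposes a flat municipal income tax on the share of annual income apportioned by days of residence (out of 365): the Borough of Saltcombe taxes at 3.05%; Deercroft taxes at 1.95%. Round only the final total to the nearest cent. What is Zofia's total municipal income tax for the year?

The Borough of Saltcombe, January 1 – July 27, 2015: 208 days → $255,000 × 3.05% × 208/365 = $4,432.1096
Deercroft, July 28 – December 31, 2015: 157 days → $255,000 × 1.95% × 157/365 = $2,138.8562
Total = $6,570.9658

$6,570.97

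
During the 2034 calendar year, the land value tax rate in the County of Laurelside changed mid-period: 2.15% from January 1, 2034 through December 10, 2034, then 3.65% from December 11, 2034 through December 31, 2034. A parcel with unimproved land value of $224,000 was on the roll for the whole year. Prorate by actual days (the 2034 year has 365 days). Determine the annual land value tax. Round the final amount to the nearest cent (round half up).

$5,009.32

January 1 – December 10, 2034: 344 days at 2.15% → $224,000 × 2.15% × 344/365 = $4,538.9151
December 11 – December 31, 2034: 21 days at 3.65% → $224,000 × 3.65% × 21/365 = $470.4000
Total = $5,009.3151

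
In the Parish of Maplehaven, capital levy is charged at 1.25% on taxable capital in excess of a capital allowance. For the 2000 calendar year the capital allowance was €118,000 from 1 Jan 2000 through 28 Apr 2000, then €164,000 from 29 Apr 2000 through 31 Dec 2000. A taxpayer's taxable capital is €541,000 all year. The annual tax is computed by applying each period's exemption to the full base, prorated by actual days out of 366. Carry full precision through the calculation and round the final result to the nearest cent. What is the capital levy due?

1 Jan – 28 Apr 2000: 119 days, exemption €118,000 → (€541,000 − €118,000) × 1.25% × 119/366 = €1,719.1598
29 Apr – 31 Dec 2000: 247 days, exemption €164,000 → (€541,000 − €164,000) × 1.25% × 247/366 = €3,180.2937
Total = €4,899.4536

€4,899.45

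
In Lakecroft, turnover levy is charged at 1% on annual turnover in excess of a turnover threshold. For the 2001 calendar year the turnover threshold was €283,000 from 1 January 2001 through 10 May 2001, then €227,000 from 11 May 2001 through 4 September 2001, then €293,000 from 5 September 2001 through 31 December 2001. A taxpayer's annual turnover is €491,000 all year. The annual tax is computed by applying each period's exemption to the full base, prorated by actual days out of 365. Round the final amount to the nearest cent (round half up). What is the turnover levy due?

€2,227.18

1 January – 10 May 2001: 130 days, exemption €283,000 → (€491,000 − €283,000) × 1% × 130/365 = €740.8219
11 May – 4 September 2001: 117 days, exemption €227,000 → (€491,000 − €227,000) × 1% × 117/365 = €846.2466
5 September – 31 December 2001: 118 days, exemption €293,000 → (€491,000 − €293,000) × 1% × 118/365 = €640.1096
Total = €2,227.1781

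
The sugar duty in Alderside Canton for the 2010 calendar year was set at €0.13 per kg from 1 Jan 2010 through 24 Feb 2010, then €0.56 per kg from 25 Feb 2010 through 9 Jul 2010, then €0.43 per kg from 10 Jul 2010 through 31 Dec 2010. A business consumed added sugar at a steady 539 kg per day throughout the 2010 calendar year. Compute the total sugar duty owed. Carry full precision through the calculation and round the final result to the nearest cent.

1 Jan – 24 Feb 2010: 55 days × 539 kg/day = 29,645 kg at €0.13/kg → €3,853.85
25 Feb – 9 Jul 2010: 135 days × 539 kg/day = 72,765 kg at €0.56/kg → €40,748.40
10 Jul – 31 Dec 2010: 175 days × 539 kg/day = 94,325 kg at €0.43/kg → €40,559.75

€85,162.00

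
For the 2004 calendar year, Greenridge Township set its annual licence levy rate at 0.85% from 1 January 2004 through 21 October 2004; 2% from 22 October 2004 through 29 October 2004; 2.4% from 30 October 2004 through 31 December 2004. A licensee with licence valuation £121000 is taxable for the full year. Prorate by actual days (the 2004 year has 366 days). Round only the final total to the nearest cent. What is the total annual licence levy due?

£1381.75

1 January – 21 October 2004: 295 days at 0.85% → £121000 × 0.85% × 295/366 = £828.9822
22 October – 29 October 2004: 8 days at 2% → £121000 × 2% × 8/366 = £52.8962
30 October – 31 December 2004: 63 days at 2.4% → £121000 × 2.4% × 63/366 = £499.8689
Total = £1381.7473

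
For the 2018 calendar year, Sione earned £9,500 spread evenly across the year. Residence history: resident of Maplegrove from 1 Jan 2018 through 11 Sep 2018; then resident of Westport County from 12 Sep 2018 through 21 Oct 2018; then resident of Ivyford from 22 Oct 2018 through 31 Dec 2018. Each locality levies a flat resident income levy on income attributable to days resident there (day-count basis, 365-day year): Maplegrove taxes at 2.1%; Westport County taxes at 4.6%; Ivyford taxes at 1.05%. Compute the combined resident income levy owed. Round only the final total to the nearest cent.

Maplegrove, 1 Jan – 11 Sep 2018: 254 days → £9,500 × 2.1% × 254/365 = £138.8301
Westport County, 12 Sep – 21 Oct 2018: 40 days → £9,500 × 4.6% × 40/365 = £47.8904
Ivyford, 22 Oct – 31 Dec 2018: 71 days → £9,500 × 1.05% × 71/365 = £19.4034
Total = £206.1240

£206.12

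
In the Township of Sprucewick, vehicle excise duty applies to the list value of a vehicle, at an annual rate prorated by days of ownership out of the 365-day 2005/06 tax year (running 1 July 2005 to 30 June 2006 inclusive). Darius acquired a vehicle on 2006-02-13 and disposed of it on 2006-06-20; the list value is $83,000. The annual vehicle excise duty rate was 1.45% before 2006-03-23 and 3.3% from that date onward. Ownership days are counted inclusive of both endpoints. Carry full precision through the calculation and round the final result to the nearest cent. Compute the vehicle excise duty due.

$800.67

2006-02-13 to 2006-03-22: 38 days at 1.45% → $83,000 × 1.45% × 38/365 = $125.2959
2006-03-23 to 2006-06-20: 90 days at 3.3% → $83,000 × 3.3% × 90/365 = $675.3699
Total = $800.6658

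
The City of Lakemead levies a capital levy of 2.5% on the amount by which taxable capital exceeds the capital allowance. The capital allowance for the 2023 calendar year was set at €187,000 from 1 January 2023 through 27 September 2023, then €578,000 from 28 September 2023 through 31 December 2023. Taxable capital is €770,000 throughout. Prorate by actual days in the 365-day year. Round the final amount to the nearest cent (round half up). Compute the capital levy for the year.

€12,030.82

1 January – 27 September 2023: 270 days, exemption €187,000 → (€770,000 − €187,000) × 2.5% × 270/365 = €10,781.5068
28 September – 31 December 2023: 95 days, exemption €578,000 → (€770,000 − €578,000) × 2.5% × 95/365 = €1,249.3151
Total = €12,030.8219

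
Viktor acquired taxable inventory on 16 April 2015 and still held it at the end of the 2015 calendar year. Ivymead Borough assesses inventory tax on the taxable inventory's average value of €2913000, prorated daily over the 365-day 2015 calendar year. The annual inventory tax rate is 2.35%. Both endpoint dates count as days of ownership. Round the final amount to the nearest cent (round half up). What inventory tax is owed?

€48762.82

Days held (16 April – 31 December 2015): 260 out of 365
Tax = €2913000 × 2.35% × 260/365 = €48762.8219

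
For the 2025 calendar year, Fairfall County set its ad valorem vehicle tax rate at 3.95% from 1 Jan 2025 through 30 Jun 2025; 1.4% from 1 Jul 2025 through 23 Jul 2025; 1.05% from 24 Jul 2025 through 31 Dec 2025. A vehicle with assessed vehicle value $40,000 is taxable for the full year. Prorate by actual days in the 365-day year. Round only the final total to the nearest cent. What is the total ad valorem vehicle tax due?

1 Jan – 30 Jun 2025: 181 days at 3.95% → $40,000 × 3.95% × 181/365 = $783.5068
1 Jul – 23 Jul 2025: 23 days at 1.4% → $40,000 × 1.4% × 23/365 = $35.2877
24 Jul – 31 Dec 2025: 161 days at 1.05% → $40,000 × 1.05% × 161/365 = $185.2603
Total = $1,004.0548

$1,004.05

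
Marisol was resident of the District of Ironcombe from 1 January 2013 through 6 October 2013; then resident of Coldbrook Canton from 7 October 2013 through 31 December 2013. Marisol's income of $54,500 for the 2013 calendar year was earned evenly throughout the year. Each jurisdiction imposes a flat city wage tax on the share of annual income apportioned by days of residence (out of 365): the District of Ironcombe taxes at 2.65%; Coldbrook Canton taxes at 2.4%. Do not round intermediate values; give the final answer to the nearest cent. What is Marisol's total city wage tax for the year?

The District of Ironcombe, 1 January – 6 October 2013: 279 days → $54,500 × 2.65% × 279/365 = $1,103.9610
Coldbrook Canton, 7 October – 31 December 2013: 86 days → $54,500 × 2.4% × 86/365 = $308.1863
Total = $1,412.1473

$1,412.15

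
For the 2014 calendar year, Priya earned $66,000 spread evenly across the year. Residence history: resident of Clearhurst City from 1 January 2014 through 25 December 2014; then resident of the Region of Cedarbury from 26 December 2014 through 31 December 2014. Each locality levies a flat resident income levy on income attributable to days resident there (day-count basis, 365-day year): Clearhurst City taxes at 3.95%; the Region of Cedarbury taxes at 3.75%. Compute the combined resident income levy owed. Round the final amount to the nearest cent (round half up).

Clearhurst City, 1 January – 25 December 2014: 359 days → $66,000 × 3.95% × 359/365 = $2,564.1452
The Region of Cedarbury, 26 December – 31 December 2014: 6 days → $66,000 × 3.75% × 6/365 = $40.6849
Total = $2,604.8301

$2,604.83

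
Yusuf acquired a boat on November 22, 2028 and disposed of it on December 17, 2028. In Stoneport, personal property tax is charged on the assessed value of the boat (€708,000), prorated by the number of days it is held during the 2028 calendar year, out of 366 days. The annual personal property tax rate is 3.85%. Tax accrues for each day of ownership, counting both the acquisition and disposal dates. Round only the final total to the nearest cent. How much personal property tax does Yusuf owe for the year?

€1,936.36

Days held (November 22 – December 17, 2028): 26 out of 366
Tax = €708,000 × 3.85% × 26/366 = €1,936.3607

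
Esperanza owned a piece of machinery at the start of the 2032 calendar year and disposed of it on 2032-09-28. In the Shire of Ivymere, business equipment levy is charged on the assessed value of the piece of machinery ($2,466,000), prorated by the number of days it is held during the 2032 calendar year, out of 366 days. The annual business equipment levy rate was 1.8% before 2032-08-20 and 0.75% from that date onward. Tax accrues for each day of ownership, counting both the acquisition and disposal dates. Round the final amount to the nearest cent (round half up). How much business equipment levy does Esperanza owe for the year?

$30,157.97

2032-01-01 to 2032-08-19: 232 days at 1.8% → $2,466,000 × 1.8% × 232/366 = $28,136.6557
2032-08-20 to 2032-09-28: 40 days at 0.75% → $2,466,000 × 0.75% × 40/366 = $2,021.3115
Total = $30,157.9672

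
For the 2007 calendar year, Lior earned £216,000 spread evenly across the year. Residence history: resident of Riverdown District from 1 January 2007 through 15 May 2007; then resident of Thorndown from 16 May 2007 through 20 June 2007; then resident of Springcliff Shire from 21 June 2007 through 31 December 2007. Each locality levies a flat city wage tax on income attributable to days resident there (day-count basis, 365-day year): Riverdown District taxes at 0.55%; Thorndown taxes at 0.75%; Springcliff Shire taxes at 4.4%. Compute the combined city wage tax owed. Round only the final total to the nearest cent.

£5,650.62

Riverdown District, 1 January – 15 May 2007: 135 days → £216,000 × 0.55% × 135/365 = £439.3973
Thorndown, 16 May – 20 June 2007: 36 days → £216,000 × 0.75% × 36/365 = £159.7808
Springcliff Shire, 21 June – 31 December 2007: 194 days → £216,000 × 4.4% × 194/365 = £5,051.4411
Total = £5,650.6192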